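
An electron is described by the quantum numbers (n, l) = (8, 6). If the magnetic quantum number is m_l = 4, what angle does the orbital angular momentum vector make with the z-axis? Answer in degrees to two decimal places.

|L| = √(l(l+1)) ℏ = √42 ℏ.
L_z = m_l ℏ = 4ℏ.
cos θ = L_z/|L| = 4/√42, so θ ≈ 51.89°.

θ ≈ 51.89°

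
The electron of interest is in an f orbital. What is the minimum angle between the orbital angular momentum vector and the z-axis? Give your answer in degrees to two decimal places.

θ_min ≈ 30.00°

An f state has l = 3.
|L| = ℏ√(l(l+1)) = 2√3 ℏ.
The smallest angle corresponds to the largest L_z, i.e. m_l = l = 3, giving L_z = 3ℏ.
cos θ_min = 3/√12, so θ_min ≈ 30.00°.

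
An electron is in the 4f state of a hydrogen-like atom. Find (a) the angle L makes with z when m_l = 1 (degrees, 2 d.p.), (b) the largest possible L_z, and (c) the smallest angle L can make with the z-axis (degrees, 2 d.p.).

θ(m_l=1) ≈ 73.22°; L_z,max = 3ℏ; θ_min ≈ 30.00°

The 4f subshell has l = 3.
For m_l = 1: cos θ = 1/√12, θ ≈ 73.22°.
L_z,max = lℏ = 3ℏ.
cos θ_min = 3/√12, so θ_min ≈ 30.00°.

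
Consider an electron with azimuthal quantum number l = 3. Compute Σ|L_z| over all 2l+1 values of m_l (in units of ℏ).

m_l ∈ {-3, -2, -1, 0, 1, 2, 3}.
Σ|m_l| = 2(1+2+…+3) = 12.

Σ|L_z| = 12 ℏ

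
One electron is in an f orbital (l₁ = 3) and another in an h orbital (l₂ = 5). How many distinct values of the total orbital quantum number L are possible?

The total orbital quantum number L ranges from |l₁ − l₂| to l₁ + l₂ in integer steps.
Allowed values: L = 2, 3, 4, 5, 6, 7, 8.
That is 7 values.

7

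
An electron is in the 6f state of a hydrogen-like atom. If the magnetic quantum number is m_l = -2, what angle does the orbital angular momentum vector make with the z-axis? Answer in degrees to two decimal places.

The 6f subshell has l = 3.
|L|² = l(l+1)ℏ² = 12ℏ², so |L| = 2√3 ℏ.
L_z = m_l ℏ = −2ℏ.
cos θ = L_z/|L| = -2/√12, so θ ≈ 125.26°.

θ ≈ 125.26°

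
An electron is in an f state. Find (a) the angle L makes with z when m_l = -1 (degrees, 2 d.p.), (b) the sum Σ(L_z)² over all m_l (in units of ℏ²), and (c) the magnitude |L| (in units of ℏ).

θ(m_l=-1) ≈ 106.78°; Σ(L_z)² = 28 ℏ²; |L| = 2√3 ℏ ≈ 3.464ℏ

The letter f corresponds to l = 3.
For m_l = -1: cos θ = -1/√12, θ ≈ 106.78°.
Σ m_l² = 28, so Σ(L_z)² = 28 ℏ².
|L| = ℏ√(3·4) = 2√3 ℏ ≈ 3.464ℏ.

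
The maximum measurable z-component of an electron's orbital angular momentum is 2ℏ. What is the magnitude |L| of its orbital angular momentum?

L_z,max = lℏ, so l = 2.
|L| = ℏ√(l(l+1)) = √6 ℏ.

|L| = √6 ℏ ≈ 2.449ℏ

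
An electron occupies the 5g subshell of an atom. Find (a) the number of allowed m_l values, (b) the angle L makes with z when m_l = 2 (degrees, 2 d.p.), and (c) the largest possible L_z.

9 values; θ(m_l=2) ≈ 63.43°; L_z,max = 4ℏ

For 5g, l = 4.
There are 2l+1 = 9 values of m_l.
For m_l = 2: cos θ = 2/√20, θ ≈ 63.43°.
L_z,max = lℏ = 4ℏ.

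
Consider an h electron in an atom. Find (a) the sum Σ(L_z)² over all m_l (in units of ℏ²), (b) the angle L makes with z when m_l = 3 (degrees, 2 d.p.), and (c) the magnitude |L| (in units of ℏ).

For an h orbital, l = 5.
Σ m_l² = 110, so Σ(L_z)² = 110 ℏ².
For m_l = 3: cos θ = 3/√30, θ ≈ 56.79°.
|L| = ℏ√(5·6) = √30 ℏ ≈ 5.477ℏ.

Σ(L_z)² = 110 ℏ²; θ(m_l=3) ≈ 56.79°; |L| = √30 ℏ ≈ 5.477ℏ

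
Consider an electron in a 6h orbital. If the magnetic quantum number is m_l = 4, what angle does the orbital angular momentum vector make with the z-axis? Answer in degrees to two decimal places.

θ ≈ 43.09°

6h means n = 6, l = 5.
|L| = ℏ√(l(l+1)) = √30 ℏ.
L_z = m_l ℏ = 4ℏ.
cos θ = L_z/|L| = 4/√30, so θ ≈ 43.09°.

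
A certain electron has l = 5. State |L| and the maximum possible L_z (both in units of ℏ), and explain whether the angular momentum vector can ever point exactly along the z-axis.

No: L_z,max = 5ℏ < |L| = √30 ℏ ≈ 5.477ℏ

|L| = √30 ℏ ≈ 5.4772ℏ, while L_z,max = lℏ = 5ℏ.
Since |L| > L_z,max, the vector can never point exactly along z; the closest it comes is θ_min = arccos(5/√30) ≈ 24.1°.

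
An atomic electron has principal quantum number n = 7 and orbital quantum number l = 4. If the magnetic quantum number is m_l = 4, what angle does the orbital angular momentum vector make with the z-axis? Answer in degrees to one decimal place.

θ ≈ 26.6°

|L|² = l(l+1)ℏ² = 20ℏ², so |L| = 2√5 ℏ.
L_z = m_l ℏ = 4ℏ.
cos θ = L_z/|L| = 4/√20, so θ ≈ 26.6°.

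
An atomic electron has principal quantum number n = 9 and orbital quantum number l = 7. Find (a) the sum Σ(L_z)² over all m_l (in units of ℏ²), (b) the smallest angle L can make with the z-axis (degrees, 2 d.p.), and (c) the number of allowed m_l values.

Σ(L_z)² = 280 ℏ²; θ_min ≈ 20.70°; 15 values

Σ m_l² = 280, so Σ(L_z)² = 280 ℏ².
cos θ_min = 7/√56, so θ_min ≈ 20.70°.
There are 2l+1 = 15 values of m_l.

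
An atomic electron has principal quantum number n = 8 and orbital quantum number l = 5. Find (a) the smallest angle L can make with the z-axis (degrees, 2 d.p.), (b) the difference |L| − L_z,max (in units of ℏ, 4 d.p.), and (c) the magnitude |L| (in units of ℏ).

cos θ_min = 5/√30, so θ_min ≈ 24.09°.
|L| − L_z,max = (√30 − 5)ℏ ≈ 0.4772ℏ.
|L| = ℏ√(5·6) = √30 ℏ ≈ 5.477ℏ.

θ_min ≈ 24.09°; |L|−L_z,max ≈ 0.4772ℏ; |L| = √30 ℏ ≈ 5.477ℏ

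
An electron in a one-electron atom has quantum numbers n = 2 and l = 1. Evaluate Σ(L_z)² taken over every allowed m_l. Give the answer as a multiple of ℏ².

Σ(L_z)² = 2 ℏ²

The allowed m_l values are -1, 0, 1.
Σ m_l² = l(l+1)(2l+1)/3 = 1·2·3/3 = 2.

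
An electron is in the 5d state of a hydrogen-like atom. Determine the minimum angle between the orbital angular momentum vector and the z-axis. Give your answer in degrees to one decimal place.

For 5d, l = 2.
|L| = ℏ√(l(l+1)) = √6 ℏ.
The smallest angle corresponds to the largest L_z, i.e. m_l = l = 2, giving L_z = 2ℏ.
cos θ_min = 2/√6, so θ_min ≈ 35.3°.

θ_min ≈ 35.3°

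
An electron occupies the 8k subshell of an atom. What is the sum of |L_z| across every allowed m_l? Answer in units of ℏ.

The 8k subshell has l = 7.
The allowed m_l values are -7, -6, -5, -4, -3, -2, -1, 0, 1, 2, 3, 4, 5, 6, 7.
Σ|m_l| = 2·7(7+1)/2 = 56.

Σ|L_z| = 56 ℏ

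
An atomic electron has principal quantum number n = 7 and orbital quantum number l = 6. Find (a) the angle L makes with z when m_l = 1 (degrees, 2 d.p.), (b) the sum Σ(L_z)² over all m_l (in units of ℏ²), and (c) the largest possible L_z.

θ(m_l=1) ≈ 81.12°; Σ(L_z)² = 182 ℏ²; L_z,max = 6ℏ

For m_l = 1: cos θ = 1/√42, θ ≈ 81.12°.
Σ m_l² = 182, so Σ(L_z)² = 182 ℏ².
L_z,max = lℏ = 6ℏ.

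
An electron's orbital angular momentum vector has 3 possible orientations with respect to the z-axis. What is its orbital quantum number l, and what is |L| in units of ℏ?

2l + 1 = 3 ⇒ l = 1.
Then |L| = √(l(l+1)) ℏ = √2 ℏ.

l = 1, |L| = √2 ℏ ≈ 1.414ℏ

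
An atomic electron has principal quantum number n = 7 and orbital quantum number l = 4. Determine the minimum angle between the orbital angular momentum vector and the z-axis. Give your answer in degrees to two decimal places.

|L| = ℏ√(l(l+1)) = 2√5 ℏ.
The smallest angle corresponds to the largest L_z, i.e. m_l = l = 4, giving L_z = 4ℏ.
cos θ_min = 4/√20, so θ_min ≈ 26.57°.

θ_min ≈ 26.57°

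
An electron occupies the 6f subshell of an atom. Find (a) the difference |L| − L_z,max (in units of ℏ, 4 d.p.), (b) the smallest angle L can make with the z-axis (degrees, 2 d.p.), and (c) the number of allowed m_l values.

|L|−L_z,max ≈ 0.4641ℏ; θ_min ≈ 30.00°; 7 values

For 6f, l = 3.
|L| − L_z,max = (2√3 − 3)ℏ ≈ 0.4641ℏ.
cos θ_min = 3/√12, so θ_min ≈ 30.00°.
There are 2l+1 = 7 values of m_l.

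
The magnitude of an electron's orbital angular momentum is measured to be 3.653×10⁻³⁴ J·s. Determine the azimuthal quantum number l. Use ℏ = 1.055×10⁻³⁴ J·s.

In units of ℏ, |L| ≈ 3.463.
Set l(l+1) = 11.99; the integer solution is l = 3.

l = 3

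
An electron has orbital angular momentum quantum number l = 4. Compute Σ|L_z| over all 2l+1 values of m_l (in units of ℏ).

Σ|L_z| = 20 ℏ

The allowed m_l values are -4, -3, -2, -1, 0, 1, 2, 3, 4.
Σ|m_l| = 2(1+2+…+4) = 20.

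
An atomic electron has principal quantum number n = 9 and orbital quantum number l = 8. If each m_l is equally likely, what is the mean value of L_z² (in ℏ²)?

m_l ∈ {-8, -7, -6, -5, -4, -3, -2, -1, 0, 1, 2, 3, 4, 5, 6, 7, 8}.
Average of L_z² over 17 states: 408/17 ℏ² = 24 ℏ².

⟨L_z²⟩ = 24 ℏ²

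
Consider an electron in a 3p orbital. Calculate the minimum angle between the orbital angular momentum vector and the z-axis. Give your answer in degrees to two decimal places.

The 3p subshell has l = 1.
|L| = √(l(l+1)) ℏ = √2 ℏ.
The smallest angle corresponds to the largest L_z, i.e. m_l = l = 1, giving L_z = 1ℏ.
cos θ_min = 1/√2, so θ_min ≈ 45.00°.

θ_min ≈ 45.00°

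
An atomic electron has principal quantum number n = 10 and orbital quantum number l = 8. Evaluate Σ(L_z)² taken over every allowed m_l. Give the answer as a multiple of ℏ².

m_l ∈ {-8, -7, -6, -5, -4, -3, -2, -1, 0, 1, 2, 3, 4, 5, 6, 7, 8}.
Σ m_l² = 2·(1 + 4 + 9 + 16 + 25 + 36 + 49 + 64) = 408.

Σ(L_z)² = 408 ℏ²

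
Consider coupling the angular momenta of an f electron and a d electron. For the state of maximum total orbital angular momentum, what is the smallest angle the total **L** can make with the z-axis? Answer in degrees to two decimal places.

θ_min ≈ 24.09°

By the triangle rule, |l₁ − l₂| ≤ L ≤ l₁ + l₂.
Allowed values: L = 1, 2, 3, 4, 5.
The maximum is L = 5, with |L_tot| = ℏ√(5·6) = √30 ℏ.
The minimum angle with z is arccos(5/√30) ≈ 24.09°.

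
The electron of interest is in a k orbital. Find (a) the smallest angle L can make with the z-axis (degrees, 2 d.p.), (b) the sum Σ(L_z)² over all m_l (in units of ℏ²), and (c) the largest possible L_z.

For a k orbital, l = 7.
cos θ_min = 7/√56, so θ_min ≈ 20.70°.
Σ m_l² = 280, so Σ(L_z)² = 280 ℏ².
L_z,max = lℏ = 7ℏ.

θ_min ≈ 20.70°; Σ(L_z)² = 280 ℏ²; L_z,max = 7ℏ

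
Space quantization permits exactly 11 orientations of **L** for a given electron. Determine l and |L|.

l = 5, |L| = √30 ℏ ≈ 5.477ℏ

11 = 2l + 1, so l = (11−1)/2 = 5.
Then |L| = √(l(l+1)) ℏ = √30 ℏ.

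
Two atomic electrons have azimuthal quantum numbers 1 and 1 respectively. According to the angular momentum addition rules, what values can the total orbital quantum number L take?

L = 0, 1, 2

L runs from |1 − 1| = 0 to 1 + 1 = 2.
So L can be 0, 1, 2.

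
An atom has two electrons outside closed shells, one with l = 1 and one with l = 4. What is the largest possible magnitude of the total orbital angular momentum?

|L_tot|_max = √30 ℏ ≈ 5.477ℏ

The total orbital quantum number L ranges from |l₁ − l₂| to l₁ + l₂ in integer steps.
Allowed values: L = 3, 4, 5.
The largest magnitude corresponds to L = 5: |L_tot| = ℏ√(5·6) = √30 ℏ.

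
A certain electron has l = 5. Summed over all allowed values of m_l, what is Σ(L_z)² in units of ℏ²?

Σ(L_z)² = 110 ℏ²

m_l ∈ {-5, -4, -3, -2, -1, 0, 1, 2, 3, 4, 5}.
Σ m_l² = 2·(1 + 4 + 9 + 16 + 25) = 110.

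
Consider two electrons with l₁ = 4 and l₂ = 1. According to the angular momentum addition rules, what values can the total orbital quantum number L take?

L = 3, 4, 5

Angular momentum addition gives L = |l₁ − l₂|, …, l₁ + l₂.
Allowed values: L = 3, 4, 5.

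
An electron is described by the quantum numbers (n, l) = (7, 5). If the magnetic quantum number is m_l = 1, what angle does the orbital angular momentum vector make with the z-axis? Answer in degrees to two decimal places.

|L| = ℏ√(l(l+1)) = √30 ℏ.
L_z = m_l ℏ = 1ℏ.
cos θ = L_z/|L| = 1/√30, so θ ≈ 79.48°.

θ ≈ 79.48°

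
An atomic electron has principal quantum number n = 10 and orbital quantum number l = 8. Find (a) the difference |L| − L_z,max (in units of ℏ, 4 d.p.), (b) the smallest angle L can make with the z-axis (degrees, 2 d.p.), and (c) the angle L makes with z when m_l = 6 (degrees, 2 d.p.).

|L|−L_z,max ≈ 0.4853ℏ; θ_min ≈ 19.47°; θ(m_l=6) ≈ 45.00°

|L| − L_z,max = (6√2 − 8)ℏ ≈ 0.4853ℏ.
cos θ_min = 8/√72, so θ_min ≈ 19.47°.
For m_l = 6: cos θ = 6/√72, θ ≈ 45.00°.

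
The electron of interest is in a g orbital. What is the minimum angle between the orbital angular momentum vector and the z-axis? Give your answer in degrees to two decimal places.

θ_min ≈ 26.57°

For a g orbital, l = 4.
|L|² = l(l+1)ℏ² = 20ℏ², so |L| = 2√5 ℏ.
The smallest angle corresponds to the largest L_z, i.e. m_l = l = 4, giving L_z = 4ℏ.
cos θ_min = 4/√20, so θ_min ≈ 26.57°.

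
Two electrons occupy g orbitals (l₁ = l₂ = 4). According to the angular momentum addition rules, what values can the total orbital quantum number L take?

Angular momentum addition gives L = |l₁ − l₂|, …, l₁ + l₂.
L ∈ {0, 1, 2, 3, 4, 5, 6, 7, 8}.

L = 0, 1, 2, 3, 4, 5, 6, 7, 8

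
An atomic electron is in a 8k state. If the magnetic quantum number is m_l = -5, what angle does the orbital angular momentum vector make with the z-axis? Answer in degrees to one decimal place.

The 8k subshell has l = 7.
|L|² = l(l+1)ℏ² = 56ℏ², so |L| = 2√14 ℏ.
L_z = m_l ℏ = −5ℏ.
cos θ = L_z/|L| = -5/√56, so θ ≈ 131.9°.

θ ≈ 131.9°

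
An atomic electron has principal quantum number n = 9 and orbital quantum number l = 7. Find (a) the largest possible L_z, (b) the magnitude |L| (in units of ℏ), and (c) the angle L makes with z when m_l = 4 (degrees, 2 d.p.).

L_z,max = lℏ = 7ℏ.
|L| = ℏ√(7·8) = 2√14 ℏ ≈ 7.483ℏ.
For m_l = 4: cos θ = 4/√56, θ ≈ 57.69°.

L_z,max = 7ℏ; |L| = 2√14 ℏ ≈ 7.483ℏ; θ(m_l=4) ≈ 57.69°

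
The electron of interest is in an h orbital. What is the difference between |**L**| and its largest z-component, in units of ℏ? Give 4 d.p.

|L| − L_z,max ≈ 0.4772ℏ

An h state has l = 5.
|L| = √30 ℏ ≈ 5.4772ℏ, while L_z,max = lℏ = 5ℏ.
The difference is (√30 − 5)ℏ ≈ 0.4772ℏ.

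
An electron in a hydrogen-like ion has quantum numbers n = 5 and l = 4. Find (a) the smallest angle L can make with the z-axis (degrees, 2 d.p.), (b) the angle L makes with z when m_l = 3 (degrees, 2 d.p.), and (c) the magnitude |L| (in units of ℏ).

cos θ_min = 4/√20, so θ_min ≈ 26.57°.
For m_l = 3: cos θ = 3/√20, θ ≈ 47.87°.
|L| = ℏ√(4·5) = 2√5 ℏ ≈ 4.472ℏ.

θ_min ≈ 26.57°; θ(m_l=3) ≈ 47.87°; |L| = 2√5 ℏ ≈ 4.472ℏ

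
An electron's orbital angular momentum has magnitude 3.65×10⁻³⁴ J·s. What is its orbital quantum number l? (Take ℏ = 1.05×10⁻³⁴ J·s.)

l = 3

|L|/ℏ = (3.65×10⁻³⁴)/(1.05×10⁻³⁴) ≈ 3.476.
Set l(l+1) = 12.08; the integer solution is l = 3.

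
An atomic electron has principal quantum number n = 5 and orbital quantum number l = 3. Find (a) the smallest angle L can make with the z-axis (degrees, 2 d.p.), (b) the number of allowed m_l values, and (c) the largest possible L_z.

θ_min ≈ 30.00°; 7 values; L_z,max = 3ℏ

cos θ_min = 3/√12, so θ_min ≈ 30.00°.
There are 2l+1 = 7 values of m_l.
L_z,max = lℏ = 3ℏ.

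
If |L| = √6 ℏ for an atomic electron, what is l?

l = 2

|L| = ℏ√(l(l+1)), so l(l+1) = 6.
Solving: l = 2.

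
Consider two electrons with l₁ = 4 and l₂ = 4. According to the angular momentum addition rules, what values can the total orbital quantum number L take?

L = 0, 1, 2, 3, 4, 5, 6, 7, 8

L runs from |4 − 4| = 0 to 4 + 4 = 8.
L ∈ {0, 1, 2, 3, 4, 5, 6, 7, 8}.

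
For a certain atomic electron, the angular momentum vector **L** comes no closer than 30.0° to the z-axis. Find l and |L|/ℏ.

cos θ_min = l/√(l(l+1)) = √(l/(l+1)), so l/(l+1) = cos²(30.0°) = 0.7500.
Solving: l = 3.
Then |L| = ℏ√(3·4) = 2√3 ℏ.

l = 3, |L| = 2√3 ℏ ≈ 3.464ℏ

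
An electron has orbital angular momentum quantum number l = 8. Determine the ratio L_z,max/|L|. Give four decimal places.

|L| = 6√2 ℏ ≈ 8.4853ℏ, while L_z,max = lℏ = 8ℏ.
L_z,max/|L| = 8/√72 = 0.9428.

L_z,max/|L| = 0.9428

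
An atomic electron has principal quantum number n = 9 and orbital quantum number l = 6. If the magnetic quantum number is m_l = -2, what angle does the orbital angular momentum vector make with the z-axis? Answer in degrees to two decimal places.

|L| = ℏ√(l(l+1)) = √42 ℏ.
L_z = m_l ℏ = −2ℏ.
cos θ = L_z/|L| = -2/√42, so θ ≈ 107.98°.

θ ≈ 107.98°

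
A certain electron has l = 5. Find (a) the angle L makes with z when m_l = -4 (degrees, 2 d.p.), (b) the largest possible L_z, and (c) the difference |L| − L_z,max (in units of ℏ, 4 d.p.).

θ(m_l=-4) ≈ 136.91°; L_z,max = 5ℏ; |L|−L_z,max ≈ 0.4772ℏ

For m_l = -4: cos θ = -4/√30, θ ≈ 136.91°.
L_z,max = lℏ = 5ℏ.
|L| − L_z,max = (√30 − 5)ℏ ≈ 0.4772ℏ.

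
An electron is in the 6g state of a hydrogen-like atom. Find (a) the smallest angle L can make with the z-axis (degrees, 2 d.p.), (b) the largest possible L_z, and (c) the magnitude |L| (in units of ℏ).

For 6g, l = 4.
cos θ_min = 4/√20, so θ_min ≈ 26.57°.
L_z,max = lℏ = 4ℏ.
|L| = ℏ√(4·5) = 2√5 ℏ ≈ 4.472ℏ.

θ_min ≈ 26.57°; L_z,max = 4ℏ; |L| = 2√5 ℏ ≈ 4.472ℏ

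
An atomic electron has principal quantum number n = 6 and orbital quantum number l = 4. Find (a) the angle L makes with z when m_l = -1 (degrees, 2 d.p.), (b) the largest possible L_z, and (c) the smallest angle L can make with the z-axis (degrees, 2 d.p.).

For m_l = -1: cos θ = -1/√20, θ ≈ 102.92°.
L_z,max = lℏ = 4ℏ.
cos θ_min = 4/√20, so θ_min ≈ 26.57°.

θ(m_l=-1) ≈ 102.92°; L_z,max = 4ℏ; θ_min ≈ 26.57°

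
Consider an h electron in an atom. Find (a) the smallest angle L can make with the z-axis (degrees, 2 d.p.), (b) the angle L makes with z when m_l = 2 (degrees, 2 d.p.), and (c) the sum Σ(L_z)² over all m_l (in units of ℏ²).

The letter h corresponds to l = 5.
cos θ_min = 5/√30, so θ_min ≈ 24.09°.
For m_l = 2: cos θ = 2/√30, θ ≈ 68.58°.
Σ m_l² = 110, so Σ(L_z)² = 110 ℏ².

θ_min ≈ 24.09°; θ(m_l=2) ≈ 68.58°; Σ(L_z)² = 110 ℏ²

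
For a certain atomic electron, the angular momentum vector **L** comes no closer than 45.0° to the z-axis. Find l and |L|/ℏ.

l = 1, |L| = √2 ℏ ≈ 1.414ℏ

cos²θ_min = l/(l+1) = 0.5000.
Solving: l = 1.
Then |L| = ℏ√(1·2) = √2 ℏ.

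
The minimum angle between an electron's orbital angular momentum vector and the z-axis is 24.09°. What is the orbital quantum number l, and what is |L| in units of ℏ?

l = 5, |L| = √30 ℏ ≈ 5.477ℏ

At minimum angle, m_l = l, so cos θ = l/√(l(l+1)); cos²θ = l/(l+1) = 0.8334.
Thus l = 0.8334/(1 − 0.8334) ≈ 5.
Then |L| = ℏ√(5·6) = √30 ℏ.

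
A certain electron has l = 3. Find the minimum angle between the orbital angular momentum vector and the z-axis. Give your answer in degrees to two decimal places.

θ_min ≈ 30.00°

|L| = √(l(l+1)) ℏ = 2√3 ℏ.
The smallest angle corresponds to the largest L_z, i.e. m_l = l = 3, giving L_z = 3ℏ.
cos θ_min = 3/√12, so θ_min ≈ 30.00°.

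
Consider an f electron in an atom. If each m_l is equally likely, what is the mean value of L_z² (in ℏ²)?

For an f orbital, l = 3.
m_l ∈ {-3, -2, -1, 0, 1, 2, 3}.
Average of L_z² over 7 states: 28/7 ℏ² = 4 ℏ².

⟨L_z²⟩ = 4 ℏ²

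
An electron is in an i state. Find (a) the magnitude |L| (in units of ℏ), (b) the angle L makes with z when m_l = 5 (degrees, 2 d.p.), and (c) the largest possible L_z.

|L| = √42 ℏ ≈ 6.481ℏ; θ(m_l=5) ≈ 39.51°; L_z,max = 6ℏ

The letter i corresponds to l = 6.
|L| = ℏ√(6·7) = √42 ℏ ≈ 6.481ℏ.
For m_l = 5: cos θ = 5/√42, θ ≈ 39.51°.
L_z,max = lℏ = 6ℏ.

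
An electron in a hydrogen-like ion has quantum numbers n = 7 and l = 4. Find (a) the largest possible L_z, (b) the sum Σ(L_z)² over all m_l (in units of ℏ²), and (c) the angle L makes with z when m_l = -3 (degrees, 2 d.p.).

L_z,max = 4ℏ; Σ(L_z)² = 60 ℏ²; θ(m_l=-3) ≈ 132.13°

L_z,max = lℏ = 4ℏ.
Σ m_l² = 60, so Σ(L_z)² = 60 ℏ².
For m_l = -3: cos θ = -3/√20, θ ≈ 132.13°.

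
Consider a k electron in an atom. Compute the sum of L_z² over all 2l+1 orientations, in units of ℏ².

Σ(L_z)² = 280 ℏ²

For a k orbital, l = 7.
m_l runs from −7 to 7, i.e. {-7, -6, -5, -4, -3, -2, -1, 0, 1, 2, 3, 4, 5, 6, 7}.
Σ m_l² = l(l+1)(2l+1)/3 = 7·8·15/3 = 280.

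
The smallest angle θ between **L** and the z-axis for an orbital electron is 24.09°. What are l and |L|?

l = 5, |L| = √30 ℏ ≈ 5.477ℏ

cos θ_min = l/√(l(l+1)) = √(l/(l+1)), so l/(l+1) = cos²(24.09°) = 0.8334.
Thus l = 0.8334/(1 − 0.8334) ≈ 5.
Then |L| = ℏ√(5·6) = √30 ℏ.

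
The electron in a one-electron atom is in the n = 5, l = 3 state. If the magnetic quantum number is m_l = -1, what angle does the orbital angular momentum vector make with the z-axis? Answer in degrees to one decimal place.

θ ≈ 106.8°

|L| = ℏ√(l(l+1)) = 2√3 ℏ.
L_z = m_l ℏ = −1ℏ.
cos θ = L_z/|L| = -1/√12, so θ ≈ 106.8°.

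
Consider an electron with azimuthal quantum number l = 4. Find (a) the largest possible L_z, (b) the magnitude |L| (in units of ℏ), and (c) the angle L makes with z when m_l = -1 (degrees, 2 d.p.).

L_z,max = 4ℏ; |L| = 2√5 ℏ ≈ 4.472ℏ; θ(m_l=-1) ≈ 102.92°

L_z,max = lℏ = 4ℏ.
|L| = ℏ√(4·5) = 2√5 ℏ ≈ 4.472ℏ.
For m_l = -1: cos θ = -1/√20, θ ≈ 102.92°.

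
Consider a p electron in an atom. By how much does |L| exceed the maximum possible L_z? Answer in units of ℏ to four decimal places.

The letter p corresponds to l = 1.
|L| = √2 ℏ ≈ 1.4142ℏ, while L_z,max = lℏ = 1ℏ.
The difference is (√2 − 1)ℏ ≈ 0.4142ℏ.

|L| − L_z,max ≈ 0.4142ℏ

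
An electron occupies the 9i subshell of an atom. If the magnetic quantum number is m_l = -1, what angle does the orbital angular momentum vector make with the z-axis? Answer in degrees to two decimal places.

For 9i, l = 6.
|L|² = l(l+1)ℏ² = 42ℏ², so |L| = √42 ℏ.
L_z = m_l ℏ = −1ℏ.
cos θ = L_z/|L| = -1/√42, so θ ≈ 98.88°.

θ ≈ 98.88°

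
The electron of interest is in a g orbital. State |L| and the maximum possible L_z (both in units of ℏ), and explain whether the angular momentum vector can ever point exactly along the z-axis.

For a g orbital, l = 4.
|L| = 2√5 ℏ ≈ 4.4721ℏ, while L_z,max = lℏ = 4ℏ.
Since |L| > L_z,max, the vector can never point exactly along z; the closest it comes is θ_min = arccos(4/√20) ≈ 26.6°.

No: L_z,max = 4ℏ < |L| = 2√5 ℏ ≈ 4.472ℏ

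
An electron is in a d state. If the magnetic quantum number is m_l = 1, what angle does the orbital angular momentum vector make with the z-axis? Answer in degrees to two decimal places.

The letter d corresponds to l = 2.
|L|² = l(l+1)ℏ² = 6ℏ², so |L| = √6 ℏ.
L_z = m_l ℏ = 1ℏ.
cos θ = L_z/|L| = 1/√6, so θ ≈ 65.91°.

θ ≈ 65.91°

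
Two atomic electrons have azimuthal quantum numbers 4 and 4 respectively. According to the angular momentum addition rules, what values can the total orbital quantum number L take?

L = 0, 1, 2, 3, 4, 5, 6, 7, 8

Angular momentum addition gives L = |l₁ − l₂|, …, l₁ + l₂.
So L can be 0, 1, 2, 3, 4, 5, 6, 7, 8.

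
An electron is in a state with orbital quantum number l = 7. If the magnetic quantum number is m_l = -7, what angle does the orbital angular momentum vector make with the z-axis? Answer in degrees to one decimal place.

|L| = √(l(l+1)) ℏ = 2√14 ℏ.
L_z = m_l ℏ = −7ℏ.
cos θ = L_z/|L| = -7/√56, so θ ≈ 159.3°.

θ ≈ 159.3°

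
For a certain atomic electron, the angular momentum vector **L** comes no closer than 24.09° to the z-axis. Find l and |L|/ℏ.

cos²θ_min = l/(l+1) = 0.8334.
Solving: l = 5.
Then |L| = ℏ√(5·6) = √30 ℏ.

l = 5, |L| = √30 ℏ ≈ 5.477ℏ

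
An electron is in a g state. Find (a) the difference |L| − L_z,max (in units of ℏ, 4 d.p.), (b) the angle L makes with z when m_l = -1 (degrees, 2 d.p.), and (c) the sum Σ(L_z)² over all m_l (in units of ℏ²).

|L|−L_z,max ≈ 0.4721ℏ; θ(m_l=-1) ≈ 102.92°; Σ(L_z)² = 60 ℏ²

A g state has l = 4.
|L| − L_z,max = (2√5 − 4)ℏ ≈ 0.4721ℏ.
For m_l = -1: cos θ = -1/√20, θ ≈ 102.92°.
Σ m_l² = 60, so Σ(L_z)² = 60 ℏ².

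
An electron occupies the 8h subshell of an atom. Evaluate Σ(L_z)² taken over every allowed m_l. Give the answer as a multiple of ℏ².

The 8h subshell has l = 5.
m_l runs from −5 to 5, i.e. {-5, -4, -3, -2, -1, 0, 1, 2, 3, 4, 5}.
Summing m² from −5 to 5: Σ m_l² = 110.

Σ(L_z)² = 110 ℏ²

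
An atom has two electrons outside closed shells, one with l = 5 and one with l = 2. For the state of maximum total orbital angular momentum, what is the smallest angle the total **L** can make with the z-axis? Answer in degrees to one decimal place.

θ_min ≈ 20.7°

Angular momentum addition gives L = |l₁ − l₂|, …, l₁ + l₂.
L ∈ {3, 4, 5, 6, 7}.
The maximum is L = 7, with |L_tot| = ℏ√(7·8) = 2√14 ℏ.
The minimum angle with z is arccos(7/√56) ≈ 20.7°.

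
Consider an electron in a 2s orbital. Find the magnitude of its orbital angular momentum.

|L| = 0

The 2s subshell has l = 0.
|L| = ℏ√(l(l+1)) = ℏ√0 = 0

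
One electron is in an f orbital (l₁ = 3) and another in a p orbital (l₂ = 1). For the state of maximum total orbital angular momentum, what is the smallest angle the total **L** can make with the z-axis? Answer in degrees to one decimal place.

θ_min ≈ 26.6°

By the triangle rule, |l₁ − l₂| ≤ L ≤ l₁ + l₂.
Allowed values: L = 2, 3, 4.
The maximum is L = 4, with |L_tot| = ℏ√(4·5) = 2√5 ℏ.
The minimum angle with z is arccos(4/√20) ≈ 26.6°.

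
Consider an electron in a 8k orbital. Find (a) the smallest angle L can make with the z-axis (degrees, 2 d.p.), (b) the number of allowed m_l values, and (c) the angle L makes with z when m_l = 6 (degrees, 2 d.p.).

For 8k, l = 7.
cos θ_min = 7/√56, so θ_min ≈ 20.70°.
There are 2l+1 = 15 values of m_l.
For m_l = 6: cos θ = 6/√56, θ ≈ 36.70°.

θ_min ≈ 20.70°; 15 values; θ(m_l=6) ≈ 36.70°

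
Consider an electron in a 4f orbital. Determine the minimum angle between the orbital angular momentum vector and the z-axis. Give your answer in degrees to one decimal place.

The 4f subshell has l = 3.
|L| = √(l(l+1)) ℏ = 2√3 ℏ.
The smallest angle corresponds to the largest L_z, i.e. m_l = l = 3, giving L_z = 3ℏ.
cos θ_min = 3/√12, so θ_min ≈ 30.0°.

θ_min ≈ 30.0°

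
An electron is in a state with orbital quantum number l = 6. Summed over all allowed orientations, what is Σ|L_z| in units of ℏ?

Σ|L_z| = 42 ℏ

m_l ∈ {-6, -5, -4, -3, -2, -1, 0, 1, 2, 3, 4, 5, 6}.
Σ|m_l| = 2(1+2+…+6) = 42.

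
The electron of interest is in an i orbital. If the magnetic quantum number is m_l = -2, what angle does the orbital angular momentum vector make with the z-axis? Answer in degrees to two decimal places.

For an i orbital, l = 6.
|L| = ℏ√(l(l+1)) = √42 ℏ.
L_z = m_l ℏ = −2ℏ.
cos θ = L_z/|L| = -2/√42, so θ ≈ 107.98°.

θ ≈ 107.98°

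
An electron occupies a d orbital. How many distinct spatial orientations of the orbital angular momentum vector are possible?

For a d orbital, l = 2.
The number of m_l values is 2l + 1 = 2·2 + 1 = 5.

5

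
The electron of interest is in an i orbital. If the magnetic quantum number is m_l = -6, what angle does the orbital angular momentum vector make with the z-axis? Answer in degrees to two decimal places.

For an i orbital, l = 6.
|L| = ℏ√(l(l+1)) = √42 ℏ.
L_z = m_l ℏ = −6ℏ.
cos θ = L_z/|L| = -6/√42, so θ ≈ 157.79°.

θ ≈ 157.79°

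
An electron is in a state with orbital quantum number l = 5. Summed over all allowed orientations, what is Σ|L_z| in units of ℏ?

m_l ∈ {-5, -4, -3, -2, -1, 0, 1, 2, 3, 4, 5}.
Σ|m_l| = l(l+1) = 30.

Σ|L_z| = 30 ℏ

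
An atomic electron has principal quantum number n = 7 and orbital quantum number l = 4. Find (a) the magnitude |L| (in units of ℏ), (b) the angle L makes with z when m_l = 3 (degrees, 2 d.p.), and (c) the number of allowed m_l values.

|L| = 2√5 ℏ ≈ 4.472ℏ; θ(m_l=3) ≈ 47.87°; 9 values

|L| = ℏ√(4·5) = 2√5 ℏ ≈ 4.472ℏ.
For m_l = 3: cos θ = 3/√20, θ ≈ 47.87°.
There are 2l+1 = 9 values of m_l.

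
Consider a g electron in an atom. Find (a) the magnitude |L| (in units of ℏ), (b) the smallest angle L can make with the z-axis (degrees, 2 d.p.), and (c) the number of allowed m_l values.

A g state has l = 4.
|L| = ℏ√(4·5) = 2√5 ℏ ≈ 4.472ℏ.
cos θ_min = 4/√20, so θ_min ≈ 26.57°.
There are 2l+1 = 9 values of m_l.

|L| = 2√5 ℏ ≈ 4.472ℏ; θ_min ≈ 26.57°; 9 values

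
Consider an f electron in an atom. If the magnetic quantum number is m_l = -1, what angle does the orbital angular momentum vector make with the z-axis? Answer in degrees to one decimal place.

θ ≈ 106.8°

F corresponds to l = 3.
|L|² = l(l+1)ℏ² = 12ℏ², so |L| = 2√3 ℏ.
L_z = m_l ℏ = −1ℏ.
cos θ = L_z/|L| = -1/√12, so θ ≈ 106.8°.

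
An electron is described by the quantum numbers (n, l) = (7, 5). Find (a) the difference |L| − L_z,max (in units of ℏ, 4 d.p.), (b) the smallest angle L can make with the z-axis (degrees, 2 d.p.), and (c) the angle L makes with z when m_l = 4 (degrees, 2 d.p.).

|L|−L_z,max ≈ 0.4772ℏ; θ_min ≈ 24.09°; θ(m_l=4) ≈ 43.09°

|L| − L_z,max = (√30 − 5)ℏ ≈ 0.4772ℏ.
cos θ_min = 5/√30, so θ_min ≈ 24.09°.
For m_l = 4: cos θ = 4/√30, θ ≈ 43.09°.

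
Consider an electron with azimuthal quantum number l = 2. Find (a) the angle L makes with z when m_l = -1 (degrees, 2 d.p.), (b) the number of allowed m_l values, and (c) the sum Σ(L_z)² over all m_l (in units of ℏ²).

For m_l = -1: cos θ = -1/√6, θ ≈ 114.09°.
There are 2l+1 = 5 values of m_l.
Σ m_l² = 10, so Σ(L_z)² = 10 ℏ².

θ(m_l=-1) ≈ 114.09°; 5 values; Σ(L_z)² = 10 ℏ²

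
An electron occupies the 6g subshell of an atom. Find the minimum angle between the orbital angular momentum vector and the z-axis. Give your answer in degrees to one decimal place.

θ_min ≈ 26.6°

For 6g, l = 4.
|L| = √(l(l+1)) ℏ = 2√5 ℏ.
The smallest angle corresponds to the largest L_z, i.e. m_l = l = 4, giving L_z = 4ℏ.
cos θ_min = 4/√20, so θ_min ≈ 26.6°.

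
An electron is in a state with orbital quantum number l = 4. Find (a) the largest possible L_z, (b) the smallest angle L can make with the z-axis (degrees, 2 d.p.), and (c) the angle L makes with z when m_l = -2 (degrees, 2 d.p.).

L_z,max = lℏ = 4ℏ.
cos θ_min = 4/√20, so θ_min ≈ 26.57°.
For m_l = -2: cos θ = -2/√20, θ ≈ 116.57°.

L_z,max = 4ℏ; θ_min ≈ 26.57°; θ(m_l=-2) ≈ 116.57°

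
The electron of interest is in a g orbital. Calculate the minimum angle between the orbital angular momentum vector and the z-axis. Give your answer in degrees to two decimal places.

For a g orbital, l = 4.
|L| = √(l(l+1)) ℏ = 2√5 ℏ.
The smallest angle corresponds to the largest L_z, i.e. m_l = l = 4, giving L_z = 4ℏ.
cos θ_min = 4/√20, so θ_min ≈ 26.57°.

θ_min ≈ 26.57°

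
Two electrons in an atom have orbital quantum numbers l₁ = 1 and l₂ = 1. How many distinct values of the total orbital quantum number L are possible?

3

Angular momentum addition gives L = |l₁ − l₂|, …, l₁ + l₂.
So L can be 0, 1, 2.
That is 3 values.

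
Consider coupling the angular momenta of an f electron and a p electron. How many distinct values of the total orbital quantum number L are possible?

The total orbital quantum number L ranges from |l₁ − l₂| to l₁ + l₂ in integer steps.
So L can be 2, 3, 4.
That is 3 values.

3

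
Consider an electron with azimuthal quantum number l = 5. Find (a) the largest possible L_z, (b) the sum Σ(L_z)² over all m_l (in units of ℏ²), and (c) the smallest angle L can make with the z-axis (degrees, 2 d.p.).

L_z,max = 5ℏ; Σ(L_z)² = 110 ℏ²; θ_min ≈ 24.09°

L_z,max = lℏ = 5ℏ.
Σ m_l² = 110, so Σ(L_z)² = 110 ℏ².
cos θ_min = 5/√30, so θ_min ≈ 24.09°.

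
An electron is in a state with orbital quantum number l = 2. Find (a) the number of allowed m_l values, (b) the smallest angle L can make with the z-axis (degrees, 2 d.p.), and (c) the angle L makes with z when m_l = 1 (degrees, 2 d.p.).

5 values; θ_min ≈ 35.26°; θ(m_l=1) ≈ 65.91°

There are 2l+1 = 5 values of m_l.
cos θ_min = 2/√6, so θ_min ≈ 35.26°.
For m_l = 1: cos θ = 1/√6, θ ≈ 65.91°.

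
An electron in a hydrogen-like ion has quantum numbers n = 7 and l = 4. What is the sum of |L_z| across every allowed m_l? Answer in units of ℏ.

m_l ∈ {-4, -3, -2, -1, 0, 1, 2, 3, 4}.
Σ|m_l| = 2(1+2+…+4) = 20.

Σ|L_z| = 20 ℏ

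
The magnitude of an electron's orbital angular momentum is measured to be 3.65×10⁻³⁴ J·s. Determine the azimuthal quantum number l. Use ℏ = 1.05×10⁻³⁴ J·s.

In units of ℏ, |L| ≈ 3.476.
l(l+1) ≈ 3.476² ≈ 12.08, so l = 3.

l = 3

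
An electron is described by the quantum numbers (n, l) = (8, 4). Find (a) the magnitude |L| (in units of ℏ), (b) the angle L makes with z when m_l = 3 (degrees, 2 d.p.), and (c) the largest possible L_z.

|L| = 2√5 ℏ ≈ 4.472ℏ; θ(m_l=3) ≈ 47.87°; L_z,max = 4ℏ

|L| = ℏ√(4·5) = 2√5 ℏ ≈ 4.472ℏ.
For m_l = 3: cos θ = 3/√20, θ ≈ 47.87°.
L_z,max = lℏ = 4ℏ.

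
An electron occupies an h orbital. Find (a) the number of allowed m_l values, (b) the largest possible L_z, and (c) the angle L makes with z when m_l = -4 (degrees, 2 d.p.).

11 values; L_z,max = 5ℏ; θ(m_l=-4) ≈ 136.91°

The letter h corresponds to l = 5.
There are 2l+1 = 11 values of m_l.
L_z,max = lℏ = 5ℏ.
For m_l = -4: cos θ = -4/√30, θ ≈ 136.91°.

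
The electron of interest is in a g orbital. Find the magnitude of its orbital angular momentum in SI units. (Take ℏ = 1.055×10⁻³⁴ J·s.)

|L| = 4.718×10⁻³⁴ J·s

The letter g corresponds to l = 4.
|L| = ℏ√(l(l+1)) = ℏ√(4·5) = 2√5 ℏ
Numerically, |L| = 4.472 × (1.055×10⁻³⁴ J·s) = 4.718×10⁻³⁴ J·s.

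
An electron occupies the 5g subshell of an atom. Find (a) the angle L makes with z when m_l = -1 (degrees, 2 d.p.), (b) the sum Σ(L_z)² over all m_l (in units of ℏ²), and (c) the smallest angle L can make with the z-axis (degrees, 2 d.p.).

θ(m_l=-1) ≈ 102.92°; Σ(L_z)² = 60 ℏ²; θ_min ≈ 26.57°

For 5g, l = 4.
For m_l = -1: cos θ = -1/√20, θ ≈ 102.92°.
Σ m_l² = 60, so Σ(L_z)² = 60 ℏ².
cos θ_min = 4/√20, so θ_min ≈ 26.57°.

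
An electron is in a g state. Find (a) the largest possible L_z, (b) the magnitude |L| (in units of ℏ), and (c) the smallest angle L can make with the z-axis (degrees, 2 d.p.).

L_z,max = 4ℏ; |L| = 2√5 ℏ ≈ 4.472ℏ; θ_min ≈ 26.57°

A g state has l = 4.
L_z,max = lℏ = 4ℏ.
|L| = ℏ√(4·5) = 2√5 ℏ ≈ 4.472ℏ.
cos θ_min = 4/√20, so θ_min ≈ 26.57°.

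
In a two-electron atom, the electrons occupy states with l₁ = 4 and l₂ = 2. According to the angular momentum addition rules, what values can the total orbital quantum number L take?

By the triangle rule, |l₁ − l₂| ≤ L ≤ l₁ + l₂.
Allowed values: L = 2, 3, 4, 5, 6.

L = 2, 3, 4, 5, 6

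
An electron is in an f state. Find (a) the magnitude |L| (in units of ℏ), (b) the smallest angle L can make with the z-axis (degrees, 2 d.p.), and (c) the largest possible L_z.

|L| = 2√3 ℏ ≈ 3.464ℏ; θ_min ≈ 30.00°; L_z,max = 3ℏ

For an f orbital, l = 3.
|L| = ℏ√(3·4) = 2√3 ℏ ≈ 3.464ℏ.
cos θ_min = 3/√12, so θ_min ≈ 30.00°.
L_z,max = lℏ = 3ℏ.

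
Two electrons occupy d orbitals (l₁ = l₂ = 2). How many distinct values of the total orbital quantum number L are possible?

5

Angular momentum addition gives L = |l₁ − l₂|, …, l₁ + l₂.
L ∈ {0, 1, 2, 3, 4}.
That is 5 values.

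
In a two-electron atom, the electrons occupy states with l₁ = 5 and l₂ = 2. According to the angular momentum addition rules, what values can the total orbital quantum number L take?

L = 3, 4, 5, 6, 7

By the triangle rule, |l₁ − l₂| ≤ L ≤ l₁ + l₂.
So L can be 3, 4, 5, 6, 7.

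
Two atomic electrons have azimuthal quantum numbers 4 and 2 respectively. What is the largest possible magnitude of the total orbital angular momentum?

|L_tot|_max = √42 ℏ ≈ 6.481ℏ

Angular momentum addition gives L = |l₁ − l₂|, …, l₁ + l₂.
So L can be 2, 3, 4, 5, 6.
The largest magnitude corresponds to L = 6: |L_tot| = ℏ√(6·7) = √42 ℏ.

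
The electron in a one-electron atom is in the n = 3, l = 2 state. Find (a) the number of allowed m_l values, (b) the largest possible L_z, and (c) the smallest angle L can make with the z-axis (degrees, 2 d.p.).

5 values; L_z,max = 2ℏ; θ_min ≈ 35.26°

There are 2l+1 = 5 values of m_l.
L_z,max = lℏ = 2ℏ.
cos θ_min = 2/√6, so θ_min ≈ 35.26°.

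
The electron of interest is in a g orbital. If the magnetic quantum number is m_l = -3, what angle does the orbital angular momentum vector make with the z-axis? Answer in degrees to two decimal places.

θ ≈ 132.13°

G corresponds to l = 4.
|L|² = l(l+1)ℏ² = 20ℏ², so |L| = 2√5 ℏ.
L_z = m_l ℏ = −3ℏ.
cos θ = L_z/|L| = -3/√20, so θ ≈ 132.13°.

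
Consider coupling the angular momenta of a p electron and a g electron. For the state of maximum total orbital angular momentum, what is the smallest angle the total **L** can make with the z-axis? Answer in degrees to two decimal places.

θ_min ≈ 24.09°

The total orbital quantum number L ranges from |l₁ − l₂| to l₁ + l₂ in integer steps.
L ∈ {3, 4, 5}.
The maximum is L = 5, with |L_tot| = ℏ√(5·6) = √30 ℏ.
The minimum angle with z is arccos(5/√30) ≈ 24.09°.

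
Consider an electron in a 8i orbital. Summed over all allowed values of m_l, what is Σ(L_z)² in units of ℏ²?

Σ(L_z)² = 182 ℏ²

8i means n = 8, l = 6.
The allowed m_l values are -6, -5, -4, -3, -2, -1, 0, 1, 2, 3, 4, 5, 6.
Summing m² from −6 to 6: Σ m_l² = 182.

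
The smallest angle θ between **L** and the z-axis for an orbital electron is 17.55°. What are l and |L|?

l = 10, |L| = √110 ℏ ≈ 10.488ℏ

cos θ_min = l/√(l(l+1)) = √(l/(l+1)), so l/(l+1) = cos²(17.55°) = 0.9091.
l = cos²θ/sin²θ ≈ 10.
Then |L| = ℏ√(10·11) = √110 ℏ.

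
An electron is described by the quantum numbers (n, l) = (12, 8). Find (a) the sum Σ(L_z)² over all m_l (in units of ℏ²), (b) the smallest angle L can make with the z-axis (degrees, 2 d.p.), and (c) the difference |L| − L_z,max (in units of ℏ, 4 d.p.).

Σ(L_z)² = 408 ℏ²; θ_min ≈ 19.47°; |L|−L_z,max ≈ 0.4853ℏ

Σ m_l² = 408, so Σ(L_z)² = 408 ℏ².
cos θ_min = 8/√72, so θ_min ≈ 19.47°.
|L| − L_z,max = (6√2 − 8)ℏ ≈ 0.4853ℏ.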